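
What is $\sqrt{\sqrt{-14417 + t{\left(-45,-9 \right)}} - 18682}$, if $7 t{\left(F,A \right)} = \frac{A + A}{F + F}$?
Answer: $\frac{\sqrt{-22885450 + 1785 i \sqrt{6790}}}{35} \approx 0.43923 + 136.68 i$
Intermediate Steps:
$t{\left(F,A \right)} = \frac{A}{7 F}$ ($t{\left(F,A \right)} = \frac{\left(A + A\right) \frac{1}{F + F}}{7} = \frac{2 A \frac{1}{2 F}}{7} = \frac{A \frac{1}{F}}{7} = \frac{A}{7 F}$)
$\sqrt{\sqrt{-14417 + t{\left(-45,-9 \right)}} - 18682} = \sqrt{\sqrt{-14417 + \frac{1}{7} \left(-9\right) \frac{1}{-45}} - 18682} = \sqrt{\sqrt{-14417 + \frac{1}{7} \left(-9\right) \left(- \frac{1}{45}\right)} - 18682} = \sqrt{\sqrt{-14417 + \frac{1}{35}} - 18682} = \sqrt{\sqrt{- \frac{504594}{35}} - 18682} = \sqrt{\frac{51 i \sqrt{6790}}{35} - 18682} = \sqrt{-18682 + \frac{51 i \sqrt{6790}}{35}}$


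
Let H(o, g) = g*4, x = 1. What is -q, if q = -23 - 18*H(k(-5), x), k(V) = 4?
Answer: 95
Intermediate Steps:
H(o, g) = 4*g
q = -95 (q = -23 - 72 = -95)
-q = -1*(-95) = 95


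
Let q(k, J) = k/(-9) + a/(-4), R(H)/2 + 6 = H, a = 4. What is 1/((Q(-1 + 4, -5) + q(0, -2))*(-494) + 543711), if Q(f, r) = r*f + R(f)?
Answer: 1/554579 ≈ 1.8032e-6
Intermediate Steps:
R(H) = -12 + 2*H
Q(f, r) = -12 + 2*f + f*r (Q(f, r) = r*f + (-12 + 2*f) = f*r + (-12 + 2*f) = -12 + 2*f + f*r)
q(k, J) = -1 - k/9 (q(k, J) = k/(-9) + 4/(-4) = k*(-⅑) + 4*(-¼) = -k/9 - 1 = -1 - k/9)
1/((Q(-1 + 4, -5) + q(0, -2))*(-494) + 543711) = 1/(((-12 + 2*(-1 + 4) + (-1 + 4)*(-5)) + (-1 - ⅑*0))*(-494) + 543711) = 1/(((-12 + 2*3 + 3*(-5)) + (-1 + 0))*(-494) + 543711) = 1/(((-12 + 6 - 15) - 1)*(-494) + 543711) = 1/((-21 - 1)*(-494) + 543711) = 1/(-22*(-494) + 543711) = 1/(10868 + 543711) = 1/554579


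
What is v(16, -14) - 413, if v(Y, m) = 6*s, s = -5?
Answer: -443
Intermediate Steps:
v(Y, m) = -30 (v(Y, m) = 6*(-5) = -30)
v(16, -14) - 413 = -30 - 413 = -443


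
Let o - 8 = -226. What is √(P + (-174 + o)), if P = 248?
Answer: 12*I ≈ 12.0*I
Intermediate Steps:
o = -218 (o = 8 - 226 = -218)
√(P + (-174 + o)) = √(248 + (-174 - 218)) = √(248 - 392) = √(-144) = 12*I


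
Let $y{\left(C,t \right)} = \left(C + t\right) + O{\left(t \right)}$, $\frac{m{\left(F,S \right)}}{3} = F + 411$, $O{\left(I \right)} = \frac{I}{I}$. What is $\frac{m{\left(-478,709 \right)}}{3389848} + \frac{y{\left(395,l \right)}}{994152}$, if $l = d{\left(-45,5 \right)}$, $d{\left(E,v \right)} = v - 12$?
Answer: $\frac{69926645}{210626510556} \approx 0.00033199$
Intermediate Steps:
$d{\left(E,v \right)} = -12 + v$ ($d{\left(E,v \right)} = v - 12 = -12 + v$)
$l = -7$ ($l = -12 + 5 = -7$)
$O{\left(I \right)} = 1$
$m{\left(F,S \right)} = 1233 + 3 F$ ($m{\left(F,S \right)} = 3 \left(F + 411\right) = 3 \left(411 + F\right) = 1233 + 3 F$)
$y{\left(C,t \right)} = 1 + C + t$ ($y{\left(C,t \right)} = \left(C + t\right) + 1 = 1 + C + t$)
$\frac{m{\left(-478,709 \right)}}{3389848} + \frac{y{\left(395,l \right)}}{994152} = \frac{1233 + 3 \left(-478\right)}{3389848} + \frac{1 + 395 - 7}{994152} = \left(1233 - 1434\right) \frac{1}{3389848} + 389 \cdot \frac{1}{994152} = \left(-201\right) \frac{1}{3389848} + \frac{389}{994152} = - \frac{201}{3389848} + \frac{389}{994152} = \frac{69926645}{210626510556}$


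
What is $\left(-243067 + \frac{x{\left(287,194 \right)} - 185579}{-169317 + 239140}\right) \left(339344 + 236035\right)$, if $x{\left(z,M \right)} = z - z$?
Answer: $- \frac{9765247646180880}{69823} \approx -1.3986 \cdot 10^{11}$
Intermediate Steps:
$x{\left(z,M \right)} = 0$
$\left(-243067 + \frac{x{\left(287,194 \right)} - 185579}{-169317 + 239140}\right) \left(339344 + 236035\right) = \left(-243067 + \frac{0 - 185579}{-169317 + 239140}\right) \left(339344 + 236035\right) = \left(-243067 - \frac{185579}{69823}\right) 575379 = \left(- \frac{16971852720}{69823}\right) 575379 = - \frac{9765247646180880}{69823}$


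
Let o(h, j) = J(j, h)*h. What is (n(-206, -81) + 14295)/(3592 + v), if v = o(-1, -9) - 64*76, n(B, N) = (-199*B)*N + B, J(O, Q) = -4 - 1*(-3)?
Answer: 3306425/1271 ≈ 2601.4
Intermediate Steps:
J(O, Q) = -1 (J(O, Q) = -4 + 3 = -1)
o(h, j) = -h
n(B, N) = B - 199*B*N (n(B, N) = -199*B*N + B = B - 199*B*N)
v = -4863 (v = -1*(-1) - 64*76 = 1 - 4864 = -4863)
(n(-206, -81) + 14295)/(3592 + v) = (-206*(1 - 199*(-81)) + 14295)/(3592 - 4863) = (-206*(1 + 16119) + 14295)/(-1271) = (-206*16120 + 14295)*(-1/1271) = (-3320720 + 14295)*(-1/1271) = -3306425*(-1/1271) = 3306425/1271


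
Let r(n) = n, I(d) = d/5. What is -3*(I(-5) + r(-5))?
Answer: 18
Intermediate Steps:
I(d) = d/5 (I(d) = d*(1/5) = d/5)
-3*(I(-5) + r(-5)) = -3*((1/5)*(-5) - 5) = -3*(-1 - 5) = -3*(-6) = 18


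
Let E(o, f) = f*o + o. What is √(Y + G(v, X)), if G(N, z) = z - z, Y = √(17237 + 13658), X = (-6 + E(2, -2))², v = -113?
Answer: 30895^(¼) ≈ 13.258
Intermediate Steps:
E(o, f) = o + f*o
X = 64 (X = (-6 + 2*(1 - 2))² = (-6 + 2*(-1))² = (-6 - 2)² = (-8)² = 64)
Y = √30895 ≈ 175.77
G(N, z) = 0
√(Y + G(v, X)) = √(√30895 + 0) = √(√30895) = 30895^(¼)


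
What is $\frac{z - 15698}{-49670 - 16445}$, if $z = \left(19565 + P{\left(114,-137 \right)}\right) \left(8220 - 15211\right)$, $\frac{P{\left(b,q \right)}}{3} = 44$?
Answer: $\frac{27543485}{13223} \approx 2083.0$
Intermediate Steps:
$P{\left(b,q \right)} = 132$ ($P{\left(b,q \right)} = 3 \cdot 44 = 132$)
$z = -137701727$ ($z = \left(19565 + 132\right) \left(8220 - 15211\right) = 19697 \left(-6991\right) = -137701727$)
$\frac{z - 15698}{-49670 - 16445} = \frac{-137701727 - 15698}{-49670 - 16445} = - \frac{137717425}{-66115} = \left(-137717425\right) \left(- \frac{1}{66115}\right) = \frac{27543485}{13223}$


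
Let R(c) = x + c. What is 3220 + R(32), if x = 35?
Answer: 3287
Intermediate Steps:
R(c) = 35 + c
3220 + R(32) = 3220 + (35 + 32) = 3220 + 67 = 3287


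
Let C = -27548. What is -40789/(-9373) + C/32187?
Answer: 150666877/43098393 ≈ 3.4959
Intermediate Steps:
-40789/(-9373) + C/32187 = -40789/(-9373) - 27548/32187 = -40789*(-1/9373) - 27548*1/32187 = 5827/1339 - 27548/32187 = 150666877/43098393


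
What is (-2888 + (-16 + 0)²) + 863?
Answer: -1769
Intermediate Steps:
(-2888 + (-16 + 0)²) + 863 = (-2888 + (-16)²) + 863 = (-2888 + 256) + 863 = -2632 + 863 = -1769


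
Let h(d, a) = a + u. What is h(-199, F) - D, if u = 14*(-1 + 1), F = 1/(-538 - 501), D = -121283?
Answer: 126013036/1039 ≈ 1.2128e+5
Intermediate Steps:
F = -1/1039 (F = 1/(-1039) = -1/1039 ≈ -0.00096246)
u = 0 (u = 14*0 = 0)
h(d, a) = a (h(d, a) = a + 0 = a)
h(-199, F) - D = -1/1039 - 1*(-121283) = -1/1039 + 121283 = 126013036/1039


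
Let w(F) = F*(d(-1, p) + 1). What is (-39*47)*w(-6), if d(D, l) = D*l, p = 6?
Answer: -54990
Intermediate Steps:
w(F) = -5*F (w(F) = F*(-1*6 + 1) = F*(-6 + 1) = F*(-5) = -5*F)
(-39*47)*w(-6) = (-39*47)*(-5*(-6)) = -1833*30 = -54990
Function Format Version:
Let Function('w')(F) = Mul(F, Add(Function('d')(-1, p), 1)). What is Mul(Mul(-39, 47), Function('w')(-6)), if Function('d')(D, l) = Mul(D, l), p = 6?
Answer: -54990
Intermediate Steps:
Function('w')(F) = Mul(-5, F) (Function('w')(F) = Mul(F, Add(Mul(-1, 6), 1)) = Mul(F, Add(-6, 1)) = Mul(F, -5) = Mul(-5, F))
Mul(Mul(-39, 47), Function('w')(-6)) = Mul(Mul(-39, 47), Mul(-5, -6)) = Mul(-1833, 30) = -54990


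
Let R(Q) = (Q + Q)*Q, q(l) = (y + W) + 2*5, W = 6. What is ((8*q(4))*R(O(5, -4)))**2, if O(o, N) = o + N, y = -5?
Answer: 30976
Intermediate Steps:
q(l) = 11 (q(l) = (-5 + 6) + 2*5 = 1 + 10 = 11)
O(o, N) = N + o
R(Q) = 2*Q**2 (R(Q) = (2*Q)*Q = 2*Q**2)
((8*q(4))*R(O(5, -4)))**2 = ((8*11)*(2*(-4 + 5)**2))**2 = (88*(2*1**2))**2 = (88*(2*1))**2 = (88*2)**2 = 176**2 = 30976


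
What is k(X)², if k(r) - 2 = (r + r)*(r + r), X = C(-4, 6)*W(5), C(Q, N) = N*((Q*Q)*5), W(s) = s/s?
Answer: 849350246404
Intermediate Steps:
W(s) = 1
C(Q, N) = 5*N*Q² (C(Q, N) = N*(Q²*5) = N*(5*Q²) = 5*N*Q²)
X = 480 (X = (5*6*(-4)²)*1 = (5*6*16)*1 = 480*1 = 480)
k(r) = 2 + 4*r² (k(r) = 2 + (r + r)*(r + r) = 2 + (2*r)*(2*r) = 2 + 4*r²)
k(X)² = (2 + 4*480²)² = (2 + 4*230400)² = (2 + 921600)² = 921602² = 849350246404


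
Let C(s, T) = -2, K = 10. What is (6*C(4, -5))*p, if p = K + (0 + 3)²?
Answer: -228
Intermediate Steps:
p = 19 (p = 10 + (0 + 3)² = 10 + 3² = 10 + 9 = 19)
(6*C(4, -5))*p = (6*(-2))*19 = -12*19 = -228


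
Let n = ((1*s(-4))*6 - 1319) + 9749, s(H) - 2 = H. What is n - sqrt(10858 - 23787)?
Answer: 8418 - I*sqrt(12929) ≈ 8418.0 - 113.71*I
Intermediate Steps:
s(H) = 2 + H
n = 8418 (n = ((1*(2 - 4))*6 - 1319) + 9749 = ((1*(-2))*6 - 1319) + 9749 = (-2*6 - 1319) + 9749 = (-12 - 1319) + 9749 = -1331 + 9749 = 8418)
n - sqrt(10858 - 23787) = 8418 - sqrt(10858 - 23787) = 8418 - sqrt(-12929) = 8418 - I*sqrt(12929)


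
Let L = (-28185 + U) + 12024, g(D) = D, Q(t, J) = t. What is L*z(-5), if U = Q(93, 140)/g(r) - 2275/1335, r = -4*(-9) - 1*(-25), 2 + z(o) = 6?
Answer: -1052868524/16287 ≈ -64645.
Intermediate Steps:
z(o) = 4 (z(o) = -2 + 6 = 4)
r = 61 (r = 36 + 25 = 61)
U = -2924/16287 (U = 93/61 - 2275/1335 = 93*(1/61) - 2275*1/1335 = 93/61 - 455/267 = -2924/16287 ≈ -0.17953)
L = -263217131/16287 (L = (-28185 - 2924/16287) + 12024 = -459052019/16287 + 12024 = -263217131/16287 ≈ -16161.)
L*z(-5) = -263217131/16287*4 = -1052868524/16287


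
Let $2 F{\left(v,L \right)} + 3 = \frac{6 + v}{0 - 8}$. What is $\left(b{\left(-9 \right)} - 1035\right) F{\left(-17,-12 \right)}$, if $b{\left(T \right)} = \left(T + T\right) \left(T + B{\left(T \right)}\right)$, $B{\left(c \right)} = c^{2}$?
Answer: $\frac{30303}{16} \approx 1893.9$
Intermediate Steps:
$b{\left(T \right)} = 2 T \left(T + T^{2}\right)$ ($b{\left(T \right)} = \left(T + T\right) \left(T + T^{2}\right) = 2 T \left(T + T^{2}\right)$)
$F{\left(v,L \right)} = - \frac{15}{8} - \frac{v}{16}$ ($F{\left(v,L \right)} = - \frac{3}{2} + \frac{\left(6 + v\right) \frac{1}{0 - 8}}{2} = - \frac{3}{2} + \frac{\left(6 + v\right) \frac{1}{-8}}{2} = - \frac{3}{2} + \frac{\left(6 + v\right) \left(- \frac{1}{8}\right)}{2} = - \frac{3}{2} + \frac{- \frac{3}{4} - \frac{v}{8}}{2} = - \frac{3}{2} - \left(\frac{3}{8} + \frac{v}{16}\right) = - \frac{15}{8} - \frac{v}{16}$)
$\left(b{\left(-9 \right)} - 1035\right) F{\left(-17,-12 \right)} = \left(2 \left(-9\right)^{2} \left(1 - 9\right) - 1035\right) \left(- \frac{15}{8} - - \frac{17}{16}\right) = \left(2 \cdot 81 \left(-8\right) - 1035\right) \left(- \frac{15}{8} + \frac{17}{16}\right) = \left(-1296 - 1035\right) \left(- \frac{13}{16}\right) = \left(-2331\right) \left(- \frac{13}{16}\right) = \frac{30303}{16}$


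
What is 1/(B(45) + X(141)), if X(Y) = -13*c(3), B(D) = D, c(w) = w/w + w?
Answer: -1/7 ≈ -0.14286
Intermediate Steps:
c(w) = 1 + w
X(Y) = -52 (X(Y) = -13*(1 + 3) = -13*4 = -52)
1/(B(45) + X(141)) = 1/(45 - 52) = 1/(-7) = -1/7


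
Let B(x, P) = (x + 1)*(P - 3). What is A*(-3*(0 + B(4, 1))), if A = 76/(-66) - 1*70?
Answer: -23480/11 ≈ -2134.5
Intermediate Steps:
A = -2348/33 (A = 76*(-1/66) - 70 = -38/33 - 70 = -2348/33 ≈ -71.151)
B(x, P) = (1 + x)*(-3 + P)
A*(-3*(0 + B(4, 1))) = -(-2348)*(0 + (-3 + 1 - 3*4 + 1*4))/11 = -(-2348)*(0 + (-3 + 1 - 12 + 4))/11 = -(-2348)*(0 - 10)/11 = -(-2348)*(-10)/11 = -2348/33*30 = -23480/11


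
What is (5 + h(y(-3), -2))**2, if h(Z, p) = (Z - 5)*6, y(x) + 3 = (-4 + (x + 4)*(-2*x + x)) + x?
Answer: 4489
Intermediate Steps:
y(x) = -7 + x - x*(4 + x) (y(x) = -3 + ((-4 + (x + 4)*(-2*x + x)) + x) = -3 + ((-4 + (4 + x)*(-x)) + x) = -3 + ((-4 - x*(4 + x)) + x) = -3 + (-4 + x - x*(4 + x)) = -7 + x - x*(4 + x))
h(Z, p) = -30 + 6*Z (h(Z, p) = (-5 + Z)*6 = -30 + 6*Z)
(5 + h(y(-3), -2))**2 = (5 + (-30 + 6*(-7 - 1*(-3)**2 - 3*(-3))))**2 = (5 + (-30 + 6*(-7 - 1*9 + 9)))**2 = (5 + (-30 + 6*(-7 - 9 + 9)))**2 = (5 + (-30 + 6*(-7)))**2 = (5 + (-30 - 42))**2 = (5 - 72)**2 = (-67)**2 = 4489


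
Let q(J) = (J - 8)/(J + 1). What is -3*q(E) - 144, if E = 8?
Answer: -144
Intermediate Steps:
q(J) = (-8 + J)/(1 + J)
-3*q(E) - 144 = -3*(-8 + 8)/(1 + 8) - 144 = -3*0/9 - 144 = -0/3 - 144 = -3*0 - 144 = 0 - 144 = -144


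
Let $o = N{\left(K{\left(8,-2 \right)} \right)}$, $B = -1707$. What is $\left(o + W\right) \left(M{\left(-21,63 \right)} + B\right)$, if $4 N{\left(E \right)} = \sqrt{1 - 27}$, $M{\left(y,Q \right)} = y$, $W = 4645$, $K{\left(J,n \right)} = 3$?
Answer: $-8026560 - 432 i \sqrt{26} \approx -8.0266 \cdot 10^{6} - 2202.8 i$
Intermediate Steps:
$N{\left(E \right)} = \frac{i \sqrt{26}}{4}$ ($N{\left(E \right)} = \frac{\sqrt{1 - 27}}{4} = \frac{\sqrt{-26}}{4} = \frac{i \sqrt{26}}{4}$)
$o = \frac{i \sqrt{26}}{4} \approx 1.2748 i$
$\left(o + W\right) \left(M{\left(-21,63 \right)} + B\right) = \left(\frac{i \sqrt{26}}{4} + 4645\right) \left(-21 - 1707\right) = \left(4645 + \frac{i \sqrt{26}}{4}\right) \left(-1728\right) = -8026560 - 432 i \sqrt{26}$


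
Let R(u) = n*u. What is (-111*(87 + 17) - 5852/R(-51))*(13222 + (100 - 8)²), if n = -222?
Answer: -1417256217860/5661 ≈ -2.5035e+8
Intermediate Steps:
R(u) = -222*u
(-111*(87 + 17) - 5852/R(-51))*(13222 + (100 - 8)²) = (-111*(87 + 17) - 5852/((-222*(-51))))*(13222 + (100 - 8)²) = (-111*104 - 5852/11322)*(13222 + 92²) = (-11544 - 5852*1/11322)*(13222 + 8464) = (-11544 - 2926/5661)*21686 = -65353510/5661*21686 = -1417256217860/5661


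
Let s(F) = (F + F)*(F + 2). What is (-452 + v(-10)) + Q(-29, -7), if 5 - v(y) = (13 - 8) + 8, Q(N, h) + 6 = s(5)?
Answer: -396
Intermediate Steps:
s(F) = 2*F*(2 + F) (s(F) = (2*F)*(2 + F) = 2*F*(2 + F))
Q(N, h) = 64 (Q(N, h) = -6 + 2*5*(2 + 5) = -6 + 2*5*7 = -6 + 70 = 64)
v(y) = -8 (v(y) = 5 - ((13 - 8) + 8) = 5 - (5 + 8) = 5 - 1*13 = 5 - 13 = -8)
(-452 + v(-10)) + Q(-29, -7) = (-452 - 8) + 64 = -460 + 64 = -396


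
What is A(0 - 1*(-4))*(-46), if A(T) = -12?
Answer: 552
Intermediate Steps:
A(0 - 1*(-4))*(-46) = -12*(-46) = 552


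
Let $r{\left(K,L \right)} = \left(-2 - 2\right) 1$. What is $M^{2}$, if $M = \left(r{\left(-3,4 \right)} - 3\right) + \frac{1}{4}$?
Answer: $\frac{729}{16} \approx 45.563$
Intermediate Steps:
$r{\left(K,L \right)} = -4$ ($r{\left(K,L \right)} = \left(-4\right) 1 = -4$)
$M = - \frac{27}{4}$ ($M = \left(-4 - 3\right) + \frac{1}{4} = -7 + \frac{1}{4} = - \frac{27}{4} \approx -6.75$)
$M^{2} = \left(- \frac{27}{4}\right)^{2} = \frac{729}{16}$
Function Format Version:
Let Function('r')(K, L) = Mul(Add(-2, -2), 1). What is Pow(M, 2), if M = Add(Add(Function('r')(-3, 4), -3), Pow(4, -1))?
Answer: Rational(729, 16) ≈ 45.563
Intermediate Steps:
Function('r')(K, L) = -4 (Function('r')(K, L) = Mul(-4, 1) = -4)
M = Rational(-27, 4) (M = Add(Add(-4, -3), Pow(4, -1)) = Add(-7, Rational(1, 4)) = Rational(-27, 4) ≈ -6.7500)
Pow(M, 2) = Pow(Rational(-27, 4), 2) = Rational(729, 16)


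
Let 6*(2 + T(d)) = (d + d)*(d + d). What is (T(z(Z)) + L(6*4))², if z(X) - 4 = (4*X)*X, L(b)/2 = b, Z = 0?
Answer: 28900/9 ≈ 3211.1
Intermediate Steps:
L(b) = 2*b
z(X) = 4 + 4*X² (z(X) = 4 + (4*X)*X = 4 + 4*X²)
T(d) = -2 + 2*d²/3 (T(d) = -2 + ((d + d)*(d + d))/6 = -2 + ((2*d)*(2*d))/6 = -2 + (4*d²)/6 = -2 + 2*d²/3)
(T(z(Z)) + L(6*4))² = ((-2 + 2*(4 + 4*0²)²/3) + 2*(6*4))² = ((-2 + 2*(4 + 4*0)²/3) + 2*24)² = ((-2 + 2*(4 + 0)²/3) + 48)² = ((-2 + (⅔)*4²) + 48)² = ((-2 + (⅔)*16) + 48)² = ((-2 + 32/3) + 48)² = (26/3 + 48)² = (170/3)² = 28900/9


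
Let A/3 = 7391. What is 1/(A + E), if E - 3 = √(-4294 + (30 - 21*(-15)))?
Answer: 2016/44707175 - I*√3949/491778925 ≈ 4.5093e-5 - 1.2778e-7*I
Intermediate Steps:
E = 3 + I*√3949 (E = 3 + √(-4294 + (30 - 21*(-15))) = 3 + √(-4294 + (30 + 315)) = 3 + √(-4294 + 345) = 3 + √(-3949) = 3 + I*√3949 ≈ 3.0 + 62.841*I)
A = 22173 (A = 3*7391 = 22173)
1/(A + E) = 1/(22173 + (3 + I*√3949)) = 1/(22176 + I*√3949)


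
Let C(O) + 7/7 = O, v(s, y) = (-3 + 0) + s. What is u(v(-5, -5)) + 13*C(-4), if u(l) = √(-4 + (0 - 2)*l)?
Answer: -65 + 2*√3 ≈ -61.536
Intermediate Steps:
v(s, y) = -3 + s
C(O) = -1 + O
u(l) = √(-4 - 2*l)
u(v(-5, -5)) + 13*C(-4) = √(-4 - 2*(-3 - 5)) + 13*(-1 - 4) = √(-4 - 2*(-8)) + 13*(-5) = √(-4 + 16) - 65 = √12 - 65 = 2*√3 - 65 = -65 + 2*√3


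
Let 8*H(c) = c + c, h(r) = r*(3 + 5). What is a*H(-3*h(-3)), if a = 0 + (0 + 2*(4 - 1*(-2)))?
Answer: 216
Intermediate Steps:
h(r) = 8*r (h(r) = r*8 = 8*r)
H(c) = c/4 (H(c) = (c + c)/8 = (2*c)/8 = c/4)
a = 12 (a = 0 + (0 + 2*(4 + 2)) = 0 + (0 + 2*6) = 0 + (0 + 12) = 0 + 12 = 12)
a*H(-3*h(-3)) = 12*((-24*(-3))/4) = 12*((-3*(-24))/4) = 12*((1/4)*72) = 12*18 = 216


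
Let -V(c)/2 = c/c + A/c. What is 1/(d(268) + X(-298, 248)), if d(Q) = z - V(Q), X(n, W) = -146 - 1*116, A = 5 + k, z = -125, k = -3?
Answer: -67/25794 ≈ -0.0025975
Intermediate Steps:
A = 2 (A = 5 - 3 = 2)
X(n, W) = -262 (X(n, W) = -146 - 116 = -262)
V(c) = -2 - 4/c (V(c) = -2*(c/c + 2/c) = -2*(1 + 2/c) = -2 - 4/c)
d(Q) = -123 + 4/Q (d(Q) = -125 - (-2 - 4/Q) = -125 + (2 + 4/Q) = -123 + 4/Q)
1/(d(268) + X(-298, 248)) = 1/((-123 + 4/268) - 262) = 1/((-123 + 4*(1/268)) - 262) = 1/((-123 + 1/67) - 262) = 1/(-8240/67 - 262) = 1/(-25794/67) = -67/25794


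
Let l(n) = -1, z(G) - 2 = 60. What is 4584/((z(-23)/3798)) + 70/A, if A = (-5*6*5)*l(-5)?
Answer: 130575457/465 ≈ 2.8081e+5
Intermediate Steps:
z(G) = 62 (z(G) = 2 + 60 = 62)
A = 150 (A = (-5*6*5)*(-1) = -30*5*(-1) = -150*(-1) = 150)
4584/((z(-23)/3798)) + 70/A = 4584/((62/3798)) + 70/150 = 4584/((62*(1/3798))) + 70*(1/150) = 4584/(31/1899) + 7/15 = 4584*(1899/31) + 7/15 = 8705016/31 + 7/15 = 130575457/465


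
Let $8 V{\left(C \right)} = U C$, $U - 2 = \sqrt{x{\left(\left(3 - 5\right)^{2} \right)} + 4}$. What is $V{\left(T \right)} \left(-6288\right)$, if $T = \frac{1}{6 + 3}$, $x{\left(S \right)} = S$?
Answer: $- \frac{524}{3} - \frac{524 \sqrt{2}}{3} \approx -421.68$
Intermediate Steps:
$U = 2 + 2 \sqrt{2}$ ($U = 2 + \sqrt{\left(3 - 5\right)^{2} + 4} = 2 + \sqrt{\left(-2\right)^{2} + 4} = 2 + \sqrt{4 + 4} = 2 + \sqrt{8} = 2 + 2 \sqrt{2} \approx 4.8284$)
$T = \frac{1}{9} \approx 0.11111$
$V{\left(C \right)} = \frac{C \left(2 + 2 \sqrt{2}\right)}{8}$ ($V{\left(C \right)} = \frac{\left(2 + 2 \sqrt{2}\right) C}{8} = \frac{C \left(2 + 2 \sqrt{2}\right)}{8}$)
$V{\left(T \right)} \left(-6288\right) = \frac{1}{4} \cdot \frac{1}{9} \left(1 + \sqrt{2}\right) \left(-6288\right) = \left(\frac{1}{36} + \frac{\sqrt{2}}{36}\right) \left(-6288\right) = - \frac{524}{3} - \frac{524 \sqrt{2}}{3}$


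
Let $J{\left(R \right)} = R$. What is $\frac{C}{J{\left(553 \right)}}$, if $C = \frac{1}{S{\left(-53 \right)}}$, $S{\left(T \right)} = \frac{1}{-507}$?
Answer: $- \frac{507}{553} \approx -0.91682$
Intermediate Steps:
$S{\left(T \right)} = - \frac{1}{507}$
$C = -507$ ($C = \frac{1}{- \frac{1}{507}} = -507$)
$\frac{C}{J{\left(553 \right)}} = - \frac{507}{553}$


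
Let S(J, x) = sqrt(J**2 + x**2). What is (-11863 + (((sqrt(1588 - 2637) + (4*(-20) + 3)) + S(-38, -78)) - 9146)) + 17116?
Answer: -3970 + 2*sqrt(1882) + I*sqrt(1049) ≈ -3883.2 + 32.388*I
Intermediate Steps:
(-11863 + (((sqrt(1588 - 2637) + (4*(-20) + 3)) + S(-38, -78)) - 9146)) + 17116 = (-11863 + (((sqrt(1588 - 2637) + (4*(-20) + 3)) + sqrt((-38)**2 + (-78)**2)) - 9146)) + 17116 = (-11863 + (((sqrt(-1049) + (-80 + 3)) + sqrt(1444 + 6084)) - 9146)) + 17116 = (-11863 + (((I*sqrt(1049) - 77) + sqrt(7528)) - 9146)) + 17116 = (-11863 + (((-77 + I*sqrt(1049)) + 2*sqrt(1882)) - 9146)) + 17116 = (-11863 + ((-77 + 2*sqrt(1882) + I*sqrt(1049)) - 9146)) + 17116 = (-11863 + (-9223 + 2*sqrt(1882) + I*sqrt(1049))) + 17116 = (-21086 + 2*sqrt(1882) + I*sqrt(1049)) + 17116 = -3970 + 2*sqrt(1882) + I*sqrt(1049)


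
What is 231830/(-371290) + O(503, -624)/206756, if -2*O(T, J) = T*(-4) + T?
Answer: -9530421035/15353287048 ≈ -0.62074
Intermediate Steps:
O(T, J) = 3*T/2 (O(T, J) = -(T*(-4) + T)/2 = -(-4*T + T)/2 = -(-3)*T/2 = 3*T/2)
231830/(-371290) + O(503, -624)/206756 = 231830/(-371290) + ((3/2)*503)/206756 = 231830*(-1/371290) + (1509/2)*(1/206756) = -23183/37129 + 1509/413512 = -9530421035/15353287048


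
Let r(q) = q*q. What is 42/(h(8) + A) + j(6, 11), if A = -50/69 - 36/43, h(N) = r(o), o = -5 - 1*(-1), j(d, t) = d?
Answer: 190821/21419 ≈ 8.9090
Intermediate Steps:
o = -4 (o = -5 + 1 = -4)
r(q) = q**2
h(N) = 16 (h(N) = (-4)**2 = 16)
A = -4634/2967 (A = -50*1/69 - 36*1/43 = -50/69 - 36/43 = -4634/2967 ≈ -1.5618)
42/(h(8) + A) + j(6, 11) = 42/(16 - 4634/2967) + 6 = 42/(42838/2967) + 6 = (2967/42838)*42 + 6 = 62307/21419 + 6 = 190821/21419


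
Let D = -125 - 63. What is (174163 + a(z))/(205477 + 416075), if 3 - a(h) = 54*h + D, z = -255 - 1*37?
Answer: 31687/103592 ≈ 0.30588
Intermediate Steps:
D = -188
z = -292 (z = -255 - 37 = -292)
a(h) = 191 - 54*h (a(h) = 3 - (54*h - 188) = 3 - (-188 + 54*h) = 3 + (188 - 54*h) = 191 - 54*h)
(174163 + a(z))/(205477 + 416075) = (174163 + (191 - 54*(-292)))/(205477 + 416075) = (174163 + (191 + 15768))/621552 = (174163 + 15959)*(1/621552) = 190122*(1/621552) = 31687/103592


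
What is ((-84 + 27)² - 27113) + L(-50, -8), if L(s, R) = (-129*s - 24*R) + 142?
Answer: -17080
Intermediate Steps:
L(s, R) = 142 - 129*s - 24*R
((-84 + 27)² - 27113) + L(-50, -8) = ((-84 + 27)² - 27113) + (142 - 129*(-50) - 24*(-8)) = ((-57)² - 27113) + (142 + 6450 + 192) = (3249 - 27113) + 6784 = -23864 + 6784 = -17080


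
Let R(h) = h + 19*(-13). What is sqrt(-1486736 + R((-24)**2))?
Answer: I*sqrt(1486407) ≈ 1219.2*I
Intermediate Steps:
R(h) = -247 + h (R(h) = h - 247 = -247 + h)
sqrt(-1486736 + R((-24)**2)) = sqrt(-1486736 + (-247 + (-24)**2)) = sqrt(-1486736 + (-247 + 576)) = sqrt(-1486736 + 329) = sqrt(-1486407) = I*sqrt(1486407)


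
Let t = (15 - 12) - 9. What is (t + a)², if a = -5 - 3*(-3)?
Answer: 4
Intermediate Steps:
t = -6 (t = 3 - 9 = -6)
a = 4 (a = -5 + 9 = 4)
(t + a)² = (-6 + 4)² = (-2)² = 4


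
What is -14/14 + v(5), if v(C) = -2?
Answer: -3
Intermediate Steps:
-14/14 + v(5) = -14/14 - 2 = (1/14)*(-14) - 2 = -1 - 2 = -3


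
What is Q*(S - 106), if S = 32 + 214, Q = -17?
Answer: -2380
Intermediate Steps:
S = 246
Q*(S - 106) = -17*(246 - 106) = -17*140 = -2380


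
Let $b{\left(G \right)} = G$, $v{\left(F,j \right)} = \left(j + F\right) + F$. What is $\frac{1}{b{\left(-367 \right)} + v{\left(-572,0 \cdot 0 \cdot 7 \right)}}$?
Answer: $- \frac{1}{1511} \approx -0.00066181$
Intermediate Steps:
$v{\left(F,j \right)} = j + 2 F$ ($v{\left(F,j \right)} = \left(F + j\right) + F = j + 2 F$)
$\frac{1}{b{\left(-367 \right)} + v{\left(-572,0 \cdot 0 \cdot 7 \right)}} = \frac{1}{-367 + \left(0 \cdot 0 \cdot 7 + 2 \left(-572\right)\right)} = \frac{1}{-367 + \left(0 \cdot 7 - 1144\right)} = \frac{1}{-367 + \left(0 - 1144\right)} = \frac{1}{-367 - 1144} = \frac{1}{-1511} = - \frac{1}{1511}$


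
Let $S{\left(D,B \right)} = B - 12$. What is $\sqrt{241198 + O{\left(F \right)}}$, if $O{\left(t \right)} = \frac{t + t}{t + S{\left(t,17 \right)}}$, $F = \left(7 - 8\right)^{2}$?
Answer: $\frac{\sqrt{2170785}}{3} \approx 491.12$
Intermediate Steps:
$S{\left(D,B \right)} = -12 + B$
$F = 1$ ($F = \left(-1\right)^{2} = 1$)
$O{\left(t \right)} = \frac{2 t}{5 + t}$ ($O{\left(t \right)} = \frac{t + t}{t + \left(-12 + 17\right)} = \frac{2 t}{t + 5} = \frac{2 t}{5 + t}$)
$\sqrt{241198 + O{\left(F \right)}} = \sqrt{241198 + 2 \cdot 1 \frac{1}{5 + 1}} = \sqrt{241198 + 2 \cdot 1 \cdot \frac{1}{6}} = \sqrt{241198 + \frac{1}{3}} = \sqrt{\frac{723595}{3}} = \frac{\sqrt{2170785}}{3}$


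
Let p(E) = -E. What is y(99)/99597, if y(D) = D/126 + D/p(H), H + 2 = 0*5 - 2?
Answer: 715/2788716 ≈ 0.00025639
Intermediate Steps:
H = -4 (H = -2 + (0*5 - 2) = -2 + (0 - 2) = -2 - 2 = -4)
y(D) = 65*D/252 (y(D) = D/126 + D/((-1*(-4))) = D*(1/126) + D/4 = D/126 + D*(¼) = D/126 + D/4 = 65*D/252)
y(99)/99597 = ((65/252)*99)/99597 = (715/28)*(1/99597) = 715/2788716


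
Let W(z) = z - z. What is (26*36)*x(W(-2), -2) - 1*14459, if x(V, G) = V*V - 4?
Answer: -18203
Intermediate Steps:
W(z) = 0
x(V, G) = -4 + V² (x(V, G) = V² - 4 = -4 + V²)
(26*36)*x(W(-2), -2) - 1*14459 = (26*36)*(-4 + 0²) - 1*14459 = 936*(-4 + 0) - 14459 = 936*(-4) - 14459 = -3744 - 14459 = -18203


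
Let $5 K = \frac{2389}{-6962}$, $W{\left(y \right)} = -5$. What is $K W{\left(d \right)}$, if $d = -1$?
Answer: $\frac{2389}{6962} \approx 0.34315$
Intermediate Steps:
$K = - \frac{2389}{34810}$ ($K = \frac{2389 \frac{1}{-6962}}{5} = \frac{2389 \left(- \frac{1}{6962}\right)}{5} = \frac{1}{5} \left(- \frac{2389}{6962}\right) = - \frac{2389}{34810} \approx -0.06863$)
$K W{\left(d \right)} = \left(- \frac{2389}{34810}\right) \left(-5\right) = \frac{2389}{6962}$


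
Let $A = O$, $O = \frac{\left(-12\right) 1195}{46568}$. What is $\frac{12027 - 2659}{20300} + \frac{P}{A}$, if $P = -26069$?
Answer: $\frac{308049406684}{3638775} \approx 84658.0$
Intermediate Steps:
$O = - \frac{3585}{11642}$ ($O = \left(-14340\right) \frac{1}{46568} = - \frac{3585}{11642} \approx -0.30794$)
$A = - \frac{3585}{11642} \approx -0.30794$
$\frac{12027 - 2659}{20300} + \frac{P}{A} = \frac{12027 - 2659}{20300} - \frac{26069}{- \frac{3585}{11642}} = 9368 \cdot \frac{1}{20300} - - \frac{303495298}{3585} = \frac{2342}{5075} + \frac{303495298}{3585} = \frac{308049406684}{3638775}$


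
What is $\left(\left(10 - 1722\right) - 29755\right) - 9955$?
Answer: $-41422$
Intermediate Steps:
$\left(\left(10 - 1722\right) - 29755\right) - 9955 = \left(-1712 - 29755\right) - 9955 = -31467 - 9955 = -41422$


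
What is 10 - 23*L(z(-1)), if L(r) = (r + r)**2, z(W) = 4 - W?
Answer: -2290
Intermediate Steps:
L(r) = 4*r**2 (L(r) = (2*r)**2 = 4*r**2)
10 - 23*L(z(-1)) = 10 - 92*(4 - 1*(-1))**2 = 10 - 92*(4 + 1)**2 = 10 - 92*5**2 = 10 - 92*25 = 10 - 23*100 = 10 - 2300 = -2290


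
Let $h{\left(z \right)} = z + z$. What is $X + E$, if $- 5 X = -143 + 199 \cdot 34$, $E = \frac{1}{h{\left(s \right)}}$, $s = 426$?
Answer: $- \frac{5642791}{4260} \approx -1324.6$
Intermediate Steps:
$h{\left(z \right)} = 2 z$
$E = \frac{1}{852}$ ($E = \frac{1}{2 \cdot 426} = \frac{1}{852} \approx 0.0011737$)
$X = - \frac{6623}{5}$ ($X = - \frac{-143 + 199 \cdot 34}{5} = - \frac{-143 + 6766}{5} = \left(- \frac{1}{5}\right) 6623 = - \frac{6623}{5} \approx -1324.6$)
$X + E = - \frac{6623}{5} + \frac{1}{852} = - \frac{5642791}{4260}$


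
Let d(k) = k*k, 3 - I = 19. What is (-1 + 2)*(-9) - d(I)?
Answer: -265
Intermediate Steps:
I = -16 (I = 3 - 1*19 = 3 - 19 = -16)
d(k) = k²
(-1 + 2)*(-9) - d(I) = (-1 + 2)*(-9) - 1*(-16)² = 1*(-9) - 1*256 = -9 - 256 = -265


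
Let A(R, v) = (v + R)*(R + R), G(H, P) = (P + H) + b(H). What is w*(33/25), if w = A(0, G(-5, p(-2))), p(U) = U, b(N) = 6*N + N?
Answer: 0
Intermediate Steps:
b(N) = 7*N
G(H, P) = P + 8*H (G(H, P) = (P + H) + 7*H = (H + P) + 7*H = P + 8*H)
A(R, v) = 2*R*(R + v) (A(R, v) = (R + v)*(2*R) = 2*R*(R + v))
w = 0 (w = 2*0*(0 + (-2 + 8*(-5))) = 2*0*(0 + (-2 - 40)) = 2*0*(0 - 42) = 2*0*(-42) = 0)
w*(33/25) = 0*(33/25) = 0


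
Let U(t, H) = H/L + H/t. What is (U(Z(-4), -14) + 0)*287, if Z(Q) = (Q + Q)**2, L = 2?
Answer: -66297/32 ≈ -2071.8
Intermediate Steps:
Z(Q) = 4*Q**2 (Z(Q) = (2*Q)**2 = 4*Q**2)
U(t, H) = H/2 + H/t
(U(Z(-4), -14) + 0)*287 = (((1/2)*(-14) - 14/(4*(-4)**2)) + 0)*287 = ((-7 - 14/(4*16)) + 0)*287 = ((-7 - 14/64) + 0)*287 = ((-7 - 14*1/64) + 0)*287 = ((-7 - 7/32) + 0)*287 = (-231/32 + 0)*287 = -231/32*287 = -66297/32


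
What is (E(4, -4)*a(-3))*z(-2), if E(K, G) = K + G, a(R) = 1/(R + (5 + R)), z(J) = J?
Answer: 0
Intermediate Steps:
a(R) = 1/(5 + 2*R)
E(K, G) = G + K
(E(4, -4)*a(-3))*z(-2) = ((-4 + 4)/(5 + 2*(-3)))*(-2) = (0/(5 - 6))*(-2) = (0/(-1))*(-2) = (0*(-1))*(-2) = 0*(-2) = 0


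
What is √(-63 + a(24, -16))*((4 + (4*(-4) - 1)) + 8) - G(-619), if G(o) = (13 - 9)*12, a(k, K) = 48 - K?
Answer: -53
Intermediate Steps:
G(o) = 48 (G(o) = 4*12 = 48)
√(-63 + a(24, -16))*((4 + (4*(-4) - 1)) + 8) - G(-619) = √(-63 + (48 - 1*(-16)))*((4 + (4*(-4) - 1)) + 8) - 1*48 = √(-63 + (48 + 16))*((4 + (-16 - 1)) + 8) - 48 = √(-63 + 64)*((4 - 17) + 8) - 48 = √1*(-13 + 8) - 48 = 1*(-5) - 48 = -5 - 48 = -53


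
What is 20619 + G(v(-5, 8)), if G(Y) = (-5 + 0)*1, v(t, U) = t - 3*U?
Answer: 20614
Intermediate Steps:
G(Y) = -5 (G(Y) = -5*1 = -5)
20619 + G(v(-5, 8)) = 20619 - 5 = 20614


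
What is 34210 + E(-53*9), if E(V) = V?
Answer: 33733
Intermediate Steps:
34210 + E(-53*9) = 34210 - 53*9 = 34210 - 477 = 33733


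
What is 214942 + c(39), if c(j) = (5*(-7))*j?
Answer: 213577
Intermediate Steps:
c(j) = -35*j
214942 + c(39) = 214942 - 35*39 = 214942 - 1365 = 213577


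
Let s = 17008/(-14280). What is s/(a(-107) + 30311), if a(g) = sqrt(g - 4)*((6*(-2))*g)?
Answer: -3790658/115684541385 + 909928*I*sqrt(111)/655545734515 ≈ -3.2767e-5 + 1.4624e-5*I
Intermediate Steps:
s = -2126/1785 (s = 17008*(-1/14280) = -2126/1785 ≈ -1.1910)
a(g) = -12*g*sqrt(-4 + g) (a(g) = sqrt(-4 + g)*(-12*g) = -12*g*sqrt(-4 + g))
s/(a(-107) + 30311) = -2126/(1785*(-12*(-107)*sqrt(-4 - 107) + 30311)) = -2126/(1785*(-12*(-107)*sqrt(-111) + 30311)) = -2126/(1785*(-12*(-107)*I*sqrt(111) + 30311)) = -2126/(1785*(1284*I*sqrt(111) + 30311)) = -2126/(1785*(30311 + 1284*I*sqrt(111)))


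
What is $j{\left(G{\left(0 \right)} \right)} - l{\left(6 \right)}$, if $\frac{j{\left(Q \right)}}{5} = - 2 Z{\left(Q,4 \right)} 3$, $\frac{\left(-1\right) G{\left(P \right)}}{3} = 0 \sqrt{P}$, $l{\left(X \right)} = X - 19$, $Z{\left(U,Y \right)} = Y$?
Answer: $-107$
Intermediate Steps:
$l{\left(X \right)} = -19 + X$ ($l{\left(X \right)} = X - 19 = -19 + X$)
$G{\left(P \right)} = 0$ ($G{\left(P \right)} = - 3 \cdot 0 \sqrt{P} = \left(-3\right) 0 = 0$)
$j{\left(Q \right)} = -120$ ($j{\left(Q \right)} = 5 \left(-2\right) 4 \cdot 3 = 5 \left(\left(-8\right) 3\right) = 5 \left(-24\right) = -120$)
$j{\left(G{\left(0 \right)} \right)} - l{\left(6 \right)} = -120 - \left(-19 + 6\right) = -120 - -13 = -120 + 13 = -107$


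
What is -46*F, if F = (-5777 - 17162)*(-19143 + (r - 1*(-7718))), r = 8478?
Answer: -3109656718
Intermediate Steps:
F = 67601233 (F = (-5777 - 17162)*(-19143 + (8478 - 1*(-7718))) = -22939*(-19143 + (8478 + 7718)) = -22939*(-19143 + 16196) = -22939*(-2947) = 67601233)
-46*F = -46*67601233 = -3109656718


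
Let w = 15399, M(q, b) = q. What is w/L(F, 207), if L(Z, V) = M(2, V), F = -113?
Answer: 15399/2 ≈ 7699.5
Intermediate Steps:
L(Z, V) = 2
w/L(F, 207) = 15399/2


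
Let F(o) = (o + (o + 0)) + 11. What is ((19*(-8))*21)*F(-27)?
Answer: 137256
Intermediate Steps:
F(o) = 11 + 2*o (F(o) = (o + o) + 11 = 2*o + 11 = 11 + 2*o)
((19*(-8))*21)*F(-27) = ((19*(-8))*21)*(11 + 2*(-27)) = (-152*21)*(11 - 54) = -3192*(-43) = 137256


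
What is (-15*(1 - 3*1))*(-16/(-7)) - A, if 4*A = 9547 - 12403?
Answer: 5478/7 ≈ 782.57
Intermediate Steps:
A = -714 (A = (9547 - 12403)/4 = (¼)*(-2856) = -714)
(-15*(1 - 3*1))*(-16/(-7)) - A = (-15*(1 - 3*1))*(-16/(-7)) - 1*(-714) = (-15*(1 - 3))*(-16*(-⅐)) + 714 = -15*(-2)*(16/7) + 714 = 30*(16/7) + 714 = 480/7 + 714 = 5478/7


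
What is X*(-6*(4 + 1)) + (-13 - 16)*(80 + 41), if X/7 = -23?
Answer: 1321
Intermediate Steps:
X = -161 (X = 7*(-23) = -161)
X*(-6*(4 + 1)) + (-13 - 16)*(80 + 41) = -(-966)*(4 + 1) + (-13 - 16)*(80 + 41) = -(-966)*5 - 29*121 = -161*(-30) - 3509 = 4830 - 3509 = 1321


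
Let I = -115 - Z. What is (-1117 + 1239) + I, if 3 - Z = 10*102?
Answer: 1024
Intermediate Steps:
Z = -1017 (Z = 3 - 10*102 = 3 - 1*1020 = 3 - 1020 = -1017)
I = 902 (I = -115 - 1*(-1017) = -115 + 1017 = 902)
(-1117 + 1239) + I = (-1117 + 1239) + 902 = 122 + 902 = 1024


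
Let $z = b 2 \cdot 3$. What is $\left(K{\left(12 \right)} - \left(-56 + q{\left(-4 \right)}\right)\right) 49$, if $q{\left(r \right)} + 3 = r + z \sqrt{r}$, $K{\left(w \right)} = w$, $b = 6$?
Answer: $3675 - 3528 i \approx 3675.0 - 3528.0 i$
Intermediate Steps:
$z = 36$ ($z = 6 \cdot 2 \cdot 3 = 12 \cdot 3 = 36$)
$q{\left(r \right)} = -3 + r + 36 \sqrt{r}$ ($q{\left(r \right)} = -3 + \left(r + 36 \sqrt{r}\right) = -3 + r + 36 \sqrt{r}$)
$\left(K{\left(12 \right)} - \left(-56 + q{\left(-4 \right)}\right)\right) 49 = \left(12 + \left(56 - \left(-3 - 4 + 36 \sqrt{-4}\right)\right)\right) 49 = \left(12 + \left(56 - \left(-3 - 4 + 36 \cdot 2 i\right)\right)\right) 49 = \left(12 + \left(56 - \left(-3 - 4 + 72 i\right)\right)\right) 49 = \left(12 + \left(56 - \left(-7 + 72 i\right)\right)\right) 49 = \left(12 + \left(56 + \left(7 - 72 i\right)\right)\right) 49 = \left(12 + \left(63 - 72 i\right)\right) 49 = \left(75 - 72 i\right) 49 = 3675 - 3528 i$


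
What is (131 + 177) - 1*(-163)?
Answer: 471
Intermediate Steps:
(131 + 177) - 1*(-163) = 308 + 163 = 471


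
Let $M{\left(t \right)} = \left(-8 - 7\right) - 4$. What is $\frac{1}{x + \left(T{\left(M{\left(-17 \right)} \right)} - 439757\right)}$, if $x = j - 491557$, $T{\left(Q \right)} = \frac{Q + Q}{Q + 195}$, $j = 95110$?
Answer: $- \frac{88}{73585971} \approx -1.1959 \cdot 10^{-6}$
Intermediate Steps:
$M{\left(t \right)} = -19$ ($M{\left(t \right)} = -15 - 4 = -19$)
$T{\left(Q \right)} = \frac{2 Q}{195 + Q}$
$x = -396447$ ($x = 95110 - 491557 = -396447$)
$\frac{1}{x + \left(T{\left(M{\left(-17 \right)} \right)} - 439757\right)} = \frac{1}{-396447 - \left(439757 + \frac{38}{195 - 19}\right)} = \frac{1}{-396447 - \left(439757 + \frac{38}{176}\right)} = \frac{1}{-396447 - \left(439757 + 38 \cdot \frac{1}{176}\right)} = \frac{1}{-396447 - \frac{38698635}{88}} = \frac{1}{- \frac{73585971}{88}} = - \frac{88}{73585971}$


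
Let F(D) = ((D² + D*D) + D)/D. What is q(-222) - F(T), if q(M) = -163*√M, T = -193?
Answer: 385 - 163*I*√222 ≈ 385.0 - 2428.6*I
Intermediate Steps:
F(D) = (D + 2*D²)/D (F(D) = ((D² + D²) + D)/D = (2*D² + D)/D = (D + 2*D²)/D)
q(-222) - F(T) = -163*I*√222 - (1 + 2*(-193)) = -163*I*√222 - (1 - 386) = -163*I*√222 - 1*(-385) = -163*I*√222 + 385 = 385 - 163*I*√222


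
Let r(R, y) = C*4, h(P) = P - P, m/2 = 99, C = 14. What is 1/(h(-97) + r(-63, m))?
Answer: 1/56 ≈ 0.017857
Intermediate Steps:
m = 198 (m = 2*99 = 198)
h(P) = 0
r(R, y) = 56 (r(R, y) = 14*4 = 56)
1/(h(-97) + r(-63, m)) = 1/(0 + 56) = 1/56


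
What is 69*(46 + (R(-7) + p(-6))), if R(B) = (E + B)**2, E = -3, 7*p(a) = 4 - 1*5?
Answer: 70449/7 ≈ 10064.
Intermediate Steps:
p(a) = -1/7 (p(a) = (4 - 1*5)/7 = (4 - 5)/7 = (1/7)*(-1) = -1/7)
R(B) = (-3 + B)**2
69*(46 + (R(-7) + p(-6))) = 69*(46 + ((-3 - 7)**2 - 1/7)) = 69*(46 + ((-10)**2 - 1/7)) = 69*(46 + (100 - 1/7)) = 69*(46 + 699/7) = 69*(1021/7) = 70449/7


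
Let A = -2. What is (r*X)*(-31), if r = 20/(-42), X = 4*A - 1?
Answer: -930/7 ≈ -132.86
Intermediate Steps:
X = -9 (X = 4*(-2) - 1 = -8 - 1 = -9)
r = -10/21 (r = 20*(-1/42) = -10/21 ≈ -0.47619)
(r*X)*(-31) = -10/21*(-9)*(-31) = (30/7)*(-31) = -930/7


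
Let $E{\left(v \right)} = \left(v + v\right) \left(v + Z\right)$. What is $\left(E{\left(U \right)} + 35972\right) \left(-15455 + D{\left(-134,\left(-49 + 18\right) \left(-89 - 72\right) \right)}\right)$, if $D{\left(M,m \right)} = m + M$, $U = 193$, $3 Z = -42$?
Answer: $-1113489468$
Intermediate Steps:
$Z = -14$ ($Z = \frac{1}{3} \left(-42\right) = -14$)
$D{\left(M,m \right)} = M + m$
$E{\left(v \right)} = 2 v \left(-14 + v\right)$ ($E{\left(v \right)} = \left(v + v\right) \left(v - 14\right) = 2 v \left(-14 + v\right)$)
$\left(E{\left(U \right)} + 35972\right) \left(-15455 + D{\left(-134,\left(-49 + 18\right) \left(-89 - 72\right) \right)}\right) = \left(2 \cdot 193 \left(-14 + 193\right) + 35972\right) \left(-15455 - \left(134 - \left(-49 + 18\right) \left(-89 - 72\right)\right)\right) = \left(2 \cdot 193 \cdot 179 + 35972\right) \left(-15455 - -4857\right) = \left(69094 + 35972\right) \left(-15455 + \left(-134 + 4991\right)\right) = 105066 \left(-15455 + 4857\right) = 105066 \left(-10598\right) = -1113489468$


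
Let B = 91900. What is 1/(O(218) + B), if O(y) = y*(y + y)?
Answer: 1/186948 ≈ 5.3491e-6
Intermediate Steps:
O(y) = 2*y**2 (O(y) = y*(2*y) = 2*y**2)
1/(O(218) + B) = 1/(2*218**2 + 91900) = 1/(2*47524 + 91900) = 1/(95048 + 91900) = 1/186948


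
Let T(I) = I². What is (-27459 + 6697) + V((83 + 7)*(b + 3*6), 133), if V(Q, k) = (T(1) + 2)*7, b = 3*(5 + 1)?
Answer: -20741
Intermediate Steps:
b = 18 (b = 3*6 = 18)
V(Q, k) = 21 (V(Q, k) = (1² + 2)*7 = (1 + 2)*7 = 3*7 = 21)
(-27459 + 6697) + V((83 + 7)*(b + 3*6), 133) = (-27459 + 6697) + 21 = -20762 + 21 = -20741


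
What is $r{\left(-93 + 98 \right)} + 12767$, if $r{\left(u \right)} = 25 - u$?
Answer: $12787$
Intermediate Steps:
$r{\left(-93 + 98 \right)} + 12767 = \left(25 - \left(-93 + 98\right)\right) + 12767 = \left(25 - 5\right) + 12767 = 20 + 12767 = 12787$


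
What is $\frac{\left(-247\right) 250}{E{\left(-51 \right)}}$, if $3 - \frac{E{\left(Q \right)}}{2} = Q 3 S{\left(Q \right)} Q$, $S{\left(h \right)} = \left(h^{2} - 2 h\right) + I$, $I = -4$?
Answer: $\frac{30875}{21060294} \approx 0.001466$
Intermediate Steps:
$S{\left(h \right)} = -4 + h^{2} - 2 h$ ($S{\left(h \right)} = \left(h^{2} - 2 h\right) - 4 = -4 + h^{2} - 2 h$)
$E{\left(Q \right)} = 6 - 6 Q^{2} \left(-4 + Q^{2} - 2 Q\right)$ ($E{\left(Q \right)} = 6 - 2 Q 3 \left(-4 + Q^{2} - 2 Q\right) Q = 6 - 2 \cdot 3 Q \left(-4 + Q^{2} - 2 Q\right) Q = 6 - 2 \cdot 3 Q^{2} \left(-4 + Q^{2} - 2 Q\right) = 6 - 6 Q^{2} \left(-4 + Q^{2} - 2 Q\right)$)
$\frac{\left(-247\right) 250}{E{\left(-51 \right)}} = \frac{\left(-247\right) 250}{6 + 6 \left(-51\right)^{2} \left(4 - \left(-51\right)^{2} + 2 \left(-51\right)\right)} = - \frac{61750}{6 + 6 \cdot 2601 \left(4 - 2601 - 102\right)} = - \frac{61750}{6 + 6 \cdot 2601 \left(-2699\right)} = - \frac{61750}{6 - 42120594} = - \frac{61750}{-42120588} = \left(-61750\right) \left(- \frac{1}{42120588}\right) = \frac{30875}{21060294}$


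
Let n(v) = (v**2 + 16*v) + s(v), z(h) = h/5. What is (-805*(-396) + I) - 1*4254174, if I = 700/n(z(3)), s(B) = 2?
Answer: -1176665306/299 ≈ -3.9353e+6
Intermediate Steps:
z(h) = h/5 (z(h) = h*(1/5) = h/5)
n(v) = 2 + v**2 + 16*v (n(v) = (v**2 + 16*v) + 2 = 2 + v**2 + 16*v)
I = 17500/299 (I = 700/(2 + ((1/5)*3)**2 + 16*((1/5)*3)) = 700/(2 + (3/5)**2 + 16*(3/5)) = 700/(2 + 9/25 + 48/5) = 700/(299/25) = 700*(25/299) = 17500/299 ≈ 58.528)
(-805*(-396) + I) - 1*4254174 = (-805*(-396) + 17500/299) - 1*4254174 = (318780 + 17500/299) - 4254174 = 95332720/299 - 4254174 = -1176665306/299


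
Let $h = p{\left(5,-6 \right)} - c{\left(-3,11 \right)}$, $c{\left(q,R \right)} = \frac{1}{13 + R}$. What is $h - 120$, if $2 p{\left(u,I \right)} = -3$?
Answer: $- \frac{2917}{24} \approx -121.54$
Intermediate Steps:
$p{\left(u,I \right)} = - \frac{3}{2}$ ($p{\left(u,I \right)} = \frac{1}{2} \left(-3\right) = - \frac{3}{2}$)
$h = - \frac{37}{24}$ ($h = - \frac{3}{2} - \frac{1}{13 + 11} = - \frac{3}{2} - \frac{1}{24} = - \frac{37}{24} \approx -1.5417$)
$h - 120 = - \frac{37}{24} - 120 = - \frac{2917}{24}$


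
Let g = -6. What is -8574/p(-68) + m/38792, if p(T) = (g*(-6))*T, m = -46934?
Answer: 4535587/1978392 ≈ 2.2926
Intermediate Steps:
p(T) = 36*T (p(T) = (-6*(-6))*T = 36*T)
-8574/p(-68) + m/38792 = -8574/(36*(-68)) - 46934/38792 = -8574/(-2448) - 46934*1/38792 = -8574*(-1/2448) - 23467/19396 = 1429/408 - 23467/19396 = 4535587/1978392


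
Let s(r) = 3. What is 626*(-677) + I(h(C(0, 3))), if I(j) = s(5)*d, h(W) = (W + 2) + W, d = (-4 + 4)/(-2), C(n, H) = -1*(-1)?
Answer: -423802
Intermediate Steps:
C(n, H) = 1
d = 0 (d = 0*(-1/2) = 0)
h(W) = 2 + 2*W (h(W) = (2 + W) + W = 2 + 2*W)
I(j) = 0 (I(j) = 3*0 = 0)
626*(-677) + I(h(C(0, 3))) = 626*(-677) + 0 = -423802 + 0 = -423802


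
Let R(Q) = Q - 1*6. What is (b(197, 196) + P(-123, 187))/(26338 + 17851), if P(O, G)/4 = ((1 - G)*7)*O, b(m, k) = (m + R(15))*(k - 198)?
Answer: 640172/44189 ≈ 14.487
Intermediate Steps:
R(Q) = -6 + Q (R(Q) = Q - 6 = -6 + Q)
b(m, k) = (-198 + k)*(9 + m) (b(m, k) = (m + (-6 + 15))*(k - 198) = (m + 9)*(-198 + k) = (9 + m)*(-198 + k) = (-198 + k)*(9 + m))
P(O, G) = 4*O*(7 - 7*G) (P(O, G) = 4*(((1 - G)*7)*O) = 4*((7 - 7*G)*O) = 4*(O*(7 - 7*G)) = 4*O*(7 - 7*G))
(b(197, 196) + P(-123, 187))/(26338 + 17851) = ((-1782 - 198*197 + 9*196 + 196*197) + 28*(-123)*(1 - 1*187))/(26338 + 17851) = ((-1782 - 39006 + 1764 + 38612) + 28*(-123)*(1 - 187))/44189 = (-412 + 28*(-123)*(-186))*(1/44189) = (-412 + 640584)*(1/44189) = 640172*(1/44189) = 640172/44189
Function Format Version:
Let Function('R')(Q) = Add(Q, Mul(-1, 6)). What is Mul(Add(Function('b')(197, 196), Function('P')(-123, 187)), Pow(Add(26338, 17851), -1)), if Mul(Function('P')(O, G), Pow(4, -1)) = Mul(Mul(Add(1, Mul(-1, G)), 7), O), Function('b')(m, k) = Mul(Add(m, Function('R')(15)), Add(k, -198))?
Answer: Rational(640172, 44189) ≈ 14.487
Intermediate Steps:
Function('R')(Q) = Add(-6, Q) (Function('R')(Q) = Add(Q, -6) = Add(-6, Q))
Function('b')(m, k) = Mul(Add(-198, k), Add(9, m)) (Function('b')(m, k) = Mul(Add(m, Add(-6, 15)), Add(k, -198)) = Mul(Add(m, 9), Add(-198, k)) = Mul(Add(9, m), Add(-198, k)) = Mul(Add(-198, k), Add(9, m)))
Function('P')(O, G) = Mul(4, O, Add(7, Mul(-7, G))) (Function('P')(O, G) = Mul(4, Mul(Mul(Add(1, Mul(-1, G)), 7), O)) = Mul(4, Mul(Add(7, Mul(-7, G)), O)) = Mul(4, Mul(O, Add(7, Mul(-7, G)))) = Mul(4, O, Add(7, Mul(-7, G))))
Mul(Add(Function('b')(197, 196), Function('P')(-123, 187)), Pow(Add(26338, 17851), -1)) = Mul(Add(Add(-1782, Mul(-198, 197), Mul(9, 196), Mul(196, 197)), Mul(28, -123, Add(1, Mul(-1, 187)))), Pow(Add(26338, 17851), -1)) = Mul(Add(Add(-1782, -39006, 1764, 38612), Mul(28, -123, Add(1, -187))), Pow(44189, -1)) = Mul(Add(-412, Mul(28, -123, -186)), Rational(1, 44189)) = Mul(Add(-412, 640584), Rational(1, 44189)) = Mul(640172, Rational(1, 44189)) = Rational(640172, 44189)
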